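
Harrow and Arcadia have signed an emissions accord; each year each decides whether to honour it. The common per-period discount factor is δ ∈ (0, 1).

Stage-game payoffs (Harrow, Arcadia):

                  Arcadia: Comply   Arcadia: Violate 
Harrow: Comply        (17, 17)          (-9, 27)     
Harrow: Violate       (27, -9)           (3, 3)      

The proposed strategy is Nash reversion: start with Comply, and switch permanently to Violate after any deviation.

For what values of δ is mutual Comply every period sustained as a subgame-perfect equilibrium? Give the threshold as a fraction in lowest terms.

One-period gain from deviating is 27 − 17 = 10. The loss is 17 − 3 = 14 in every subsequent period, with present value 14·δ/(1−δ).
Deviation is unprofitable when 14·δ/(1−δ) ≥ 10, i.e. δ/(1−δ) ≥ 5/7.
Equivalently δ ≥ 10/(10+14) = 5/12.

5/12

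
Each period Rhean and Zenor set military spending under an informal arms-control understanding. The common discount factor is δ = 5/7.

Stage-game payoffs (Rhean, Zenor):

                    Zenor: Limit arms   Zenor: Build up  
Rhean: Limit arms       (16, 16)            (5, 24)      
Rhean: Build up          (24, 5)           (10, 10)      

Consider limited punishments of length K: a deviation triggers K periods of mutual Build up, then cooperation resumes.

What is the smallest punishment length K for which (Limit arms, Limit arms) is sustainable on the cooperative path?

No profitable deviation requires (16−10)(δ+…+δ^K) ≥ 24−16, i.e. δ+…+δ^K ≥ 4/3 ≈ 1.3333.
With δ = 5/7, the partial sums are K=1: 0.7143, K=2: 1.2245, K=3: 1.5889.
K = 3 is the first length at which the sum reaches 1.3333.

3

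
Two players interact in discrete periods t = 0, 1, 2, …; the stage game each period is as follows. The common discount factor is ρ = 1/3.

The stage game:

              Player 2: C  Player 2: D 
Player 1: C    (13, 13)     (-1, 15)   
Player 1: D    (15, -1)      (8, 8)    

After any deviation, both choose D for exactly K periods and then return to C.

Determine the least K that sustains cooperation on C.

IC: ρ(1−ρ^K)/(1−ρ) ≥ (15−13)/(13−8) = 2/5.
With ρ = 1/3: need 1 − ρ^K ≥ 2/5·(1−1/3)/(1/3), i.e. ρ^K ≤ 0.2000.
Since (1/3)^1 = 0.3333 and (1/3)^2 = 0.1111, the smallest such K is 2.

2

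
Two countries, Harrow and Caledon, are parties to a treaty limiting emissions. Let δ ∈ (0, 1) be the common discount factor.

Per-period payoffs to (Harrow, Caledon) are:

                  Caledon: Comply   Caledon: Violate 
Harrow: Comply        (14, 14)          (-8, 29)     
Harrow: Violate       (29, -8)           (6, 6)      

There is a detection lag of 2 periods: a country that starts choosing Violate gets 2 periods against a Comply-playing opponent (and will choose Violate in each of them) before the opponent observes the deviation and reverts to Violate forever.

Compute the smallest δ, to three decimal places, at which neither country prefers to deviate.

0.808

Deviating for the 2 undetected periods gains 29−14 = 15 per period over cooperation, then loses 14−6 = 8 per period forever once punishment starts.
Gain: 15(1 + δ + … + δ^1); loss: 8·δ^2/(1−δ).
No profitable deviation ⇔ 15(1−δ^2) ≤ 8·δ^2, i.e. δ^2 ≥ 15/(15+8) = 15/23.
Hence δ ≥ (15/23)^(1/2) ≈ 0.808.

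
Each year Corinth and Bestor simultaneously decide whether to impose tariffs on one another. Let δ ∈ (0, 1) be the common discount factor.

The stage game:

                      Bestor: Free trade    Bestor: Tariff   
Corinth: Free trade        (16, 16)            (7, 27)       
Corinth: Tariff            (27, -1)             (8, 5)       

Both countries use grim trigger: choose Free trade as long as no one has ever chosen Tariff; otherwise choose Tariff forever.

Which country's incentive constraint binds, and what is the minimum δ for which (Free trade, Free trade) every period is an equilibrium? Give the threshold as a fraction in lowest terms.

Corinth's threshold: (27−16)/(27−8) = 11/19.
Bestor's threshold: (27−16)/(27−5) = 1/2.
11/19 > 1/2, so Corinth binds and δ* = 11/19.

Corinth; δ ≥ 11/19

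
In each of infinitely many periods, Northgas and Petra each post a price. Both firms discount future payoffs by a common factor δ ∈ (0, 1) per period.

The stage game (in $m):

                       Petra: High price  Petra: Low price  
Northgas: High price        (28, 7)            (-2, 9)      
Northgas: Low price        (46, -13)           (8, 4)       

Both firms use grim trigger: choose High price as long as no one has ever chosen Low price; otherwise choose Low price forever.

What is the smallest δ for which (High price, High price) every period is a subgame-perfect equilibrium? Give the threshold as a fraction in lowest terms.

Northgas's threshold: (46−28)/(46−8) = 9/19.
Petra's threshold: (9−7)/(9−4) = 2/5.
9/19 > 2/5, so Northgas binds and δ* = 9/19.

9/19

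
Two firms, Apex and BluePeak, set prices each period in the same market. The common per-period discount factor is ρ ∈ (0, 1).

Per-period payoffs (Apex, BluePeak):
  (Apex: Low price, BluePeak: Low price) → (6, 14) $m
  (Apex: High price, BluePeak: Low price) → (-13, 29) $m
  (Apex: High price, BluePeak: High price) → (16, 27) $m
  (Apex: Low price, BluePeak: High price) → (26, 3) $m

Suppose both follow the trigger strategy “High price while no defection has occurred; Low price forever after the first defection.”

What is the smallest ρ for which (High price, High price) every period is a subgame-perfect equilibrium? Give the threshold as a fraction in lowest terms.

1/2

Apex's threshold: (26−16)/(26−6) = 1/2.
BluePeak's threshold: (29−27)/(29−14) = 2/15.
1/2 > 2/15, so Apex binds and ρ* = 1/2.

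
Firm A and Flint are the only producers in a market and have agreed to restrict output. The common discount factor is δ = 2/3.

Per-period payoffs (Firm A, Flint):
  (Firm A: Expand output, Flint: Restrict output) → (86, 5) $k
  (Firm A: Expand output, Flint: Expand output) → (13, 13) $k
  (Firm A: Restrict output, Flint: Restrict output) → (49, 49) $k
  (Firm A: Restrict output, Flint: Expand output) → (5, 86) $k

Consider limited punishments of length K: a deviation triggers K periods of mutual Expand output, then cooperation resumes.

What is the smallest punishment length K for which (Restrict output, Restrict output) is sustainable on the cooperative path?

IC: δ(1−δ^K)/(1−δ) ≥ (86−49)/(49−13) = 37/36.
With δ = 2/3: need 1 − δ^K ≥ 37/36·(1−2/3)/(2/3), i.e. δ^K ≤ 0.4861.
Since (2/3)^1 = 0.6667 and (2/3)^2 = 0.4444, the smallest such K is 2.

2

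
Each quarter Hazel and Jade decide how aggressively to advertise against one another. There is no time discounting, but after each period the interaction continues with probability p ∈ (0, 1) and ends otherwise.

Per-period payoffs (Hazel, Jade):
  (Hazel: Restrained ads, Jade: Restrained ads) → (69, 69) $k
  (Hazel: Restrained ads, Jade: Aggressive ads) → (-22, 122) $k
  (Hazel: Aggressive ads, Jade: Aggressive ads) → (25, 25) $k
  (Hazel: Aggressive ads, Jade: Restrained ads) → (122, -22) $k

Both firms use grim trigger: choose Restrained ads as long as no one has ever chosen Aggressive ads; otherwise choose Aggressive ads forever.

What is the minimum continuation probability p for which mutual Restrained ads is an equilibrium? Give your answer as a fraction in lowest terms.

53/97

Expected cooperation value is 69 + p·69 + p²·69 + … = 69/(1−p); deviation gives 122 + p·25/(1−p).
69 ≥ 122(1−p) + 25p ⇒ 97p ≥ 53 ⇒ p ≥ 53/97.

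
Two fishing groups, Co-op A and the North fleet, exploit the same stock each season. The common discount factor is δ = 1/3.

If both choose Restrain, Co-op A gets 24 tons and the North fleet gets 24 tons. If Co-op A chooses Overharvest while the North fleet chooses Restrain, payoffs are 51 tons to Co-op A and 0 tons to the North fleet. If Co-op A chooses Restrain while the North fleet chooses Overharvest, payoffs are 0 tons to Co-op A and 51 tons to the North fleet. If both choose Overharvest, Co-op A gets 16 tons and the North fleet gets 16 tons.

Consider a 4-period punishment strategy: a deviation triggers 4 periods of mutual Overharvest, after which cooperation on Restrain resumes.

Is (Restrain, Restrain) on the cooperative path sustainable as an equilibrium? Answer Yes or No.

No

A one-shot deviation gives 51 now, then 16 for 4 periods, then back to 24.
Gain from deviating: (51−24) today; loss: (24−16) in each of the next 4 periods.
No-deviation condition: (24−16)(δ+…+δ^4) ≥ 51−24, i.e. δ+…+δ^4 ≥ 27/8.
At δ = 1/3: δ+…+δ^4 = 0.4938 < 3.3750.
So cooperation is not sustainable.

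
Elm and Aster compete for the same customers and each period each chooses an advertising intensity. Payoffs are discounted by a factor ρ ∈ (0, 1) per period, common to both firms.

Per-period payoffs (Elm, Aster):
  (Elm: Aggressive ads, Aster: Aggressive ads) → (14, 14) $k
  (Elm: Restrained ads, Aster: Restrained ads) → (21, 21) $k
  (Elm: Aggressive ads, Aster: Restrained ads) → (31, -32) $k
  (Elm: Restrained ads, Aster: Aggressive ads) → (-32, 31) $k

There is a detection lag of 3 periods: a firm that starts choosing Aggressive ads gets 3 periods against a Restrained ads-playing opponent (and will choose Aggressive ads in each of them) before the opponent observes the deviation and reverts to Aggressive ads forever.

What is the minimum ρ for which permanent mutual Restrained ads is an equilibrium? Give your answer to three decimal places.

A deviator earns 31 for 3 periods, then 14 forever; cooperating earns 21 forever. Multiplying the IC by (1−ρ):
21 ≥ 31(1−ρ^3) + 14ρ^3, so 17·ρ^3 ≥ 10 and ρ^3 ≥ 10/17.
ρ ≥ (10/17)^(1/3) ≈ 0.838.

0.838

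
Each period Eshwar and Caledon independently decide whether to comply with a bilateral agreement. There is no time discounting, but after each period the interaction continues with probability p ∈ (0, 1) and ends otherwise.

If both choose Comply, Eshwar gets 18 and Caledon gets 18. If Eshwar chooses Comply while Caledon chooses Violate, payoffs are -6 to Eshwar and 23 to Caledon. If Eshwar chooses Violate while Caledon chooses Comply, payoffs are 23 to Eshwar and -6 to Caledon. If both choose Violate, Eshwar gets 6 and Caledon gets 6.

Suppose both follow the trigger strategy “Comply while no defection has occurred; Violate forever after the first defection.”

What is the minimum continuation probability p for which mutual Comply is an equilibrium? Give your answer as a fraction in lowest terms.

5/17

With no time discounting, the continuation probability p plays the role of the discount factor.
Grim-trigger IC: 18/(1−p) ≥ 23 + 6p/(1−p) ⇒ p ≥ (23−18)/(23−6) = 5/17.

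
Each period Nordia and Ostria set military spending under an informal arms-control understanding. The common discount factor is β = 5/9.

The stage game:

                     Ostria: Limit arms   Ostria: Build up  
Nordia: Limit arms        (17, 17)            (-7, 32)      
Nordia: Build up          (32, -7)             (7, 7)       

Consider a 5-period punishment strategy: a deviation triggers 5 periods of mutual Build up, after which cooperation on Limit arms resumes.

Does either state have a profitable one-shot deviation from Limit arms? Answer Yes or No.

Yes

IC: β+…+β^5 ≥ (32−17)/(17−7) = 3/2.
At β = 5/9: partial sum = 1.1838 < 1.5000. Cooperation not sustainable.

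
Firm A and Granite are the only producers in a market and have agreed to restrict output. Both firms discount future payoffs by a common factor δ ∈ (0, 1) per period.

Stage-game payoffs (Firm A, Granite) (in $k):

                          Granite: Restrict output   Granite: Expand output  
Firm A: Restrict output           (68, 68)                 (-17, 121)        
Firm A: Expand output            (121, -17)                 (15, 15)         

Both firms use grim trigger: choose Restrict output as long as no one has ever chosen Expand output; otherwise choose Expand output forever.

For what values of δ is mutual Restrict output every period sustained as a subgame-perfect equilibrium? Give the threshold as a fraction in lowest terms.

One-period gain from deviating is 121 − 68 = 53. The loss is 68 − 15 = 53 in every subsequent period, with present value 53·δ/(1−δ).
Deviation is unprofitable when 53·δ/(1−δ) ≥ 53, i.e. δ/(1−δ) ≥ 1.
Equivalently δ ≥ 53/(53+53) = 1/2.

1/2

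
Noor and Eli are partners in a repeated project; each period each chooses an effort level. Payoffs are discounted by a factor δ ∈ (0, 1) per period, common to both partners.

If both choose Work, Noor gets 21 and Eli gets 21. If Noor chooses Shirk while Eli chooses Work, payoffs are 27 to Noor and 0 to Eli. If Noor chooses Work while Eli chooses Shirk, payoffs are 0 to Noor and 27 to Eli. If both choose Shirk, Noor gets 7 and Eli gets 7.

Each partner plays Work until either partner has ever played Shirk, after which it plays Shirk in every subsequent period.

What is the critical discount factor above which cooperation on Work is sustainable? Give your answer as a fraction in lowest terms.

Cooperation forever yields 21 each period: 21/(1−δ).
Deviating yields 27 once, then 7 forever: 27 + 7δ/(1−δ).
No profitable deviation requires 21/(1−δ) ≥ 27 + 7δ/(1−δ).
Multiplying by (1−δ): 21 ≥ 27(1−δ) + 7δ = 27 − 20δ.
So 20δ ≥ 6, i.e. δ ≥ 6/20 = 3/10.

3/10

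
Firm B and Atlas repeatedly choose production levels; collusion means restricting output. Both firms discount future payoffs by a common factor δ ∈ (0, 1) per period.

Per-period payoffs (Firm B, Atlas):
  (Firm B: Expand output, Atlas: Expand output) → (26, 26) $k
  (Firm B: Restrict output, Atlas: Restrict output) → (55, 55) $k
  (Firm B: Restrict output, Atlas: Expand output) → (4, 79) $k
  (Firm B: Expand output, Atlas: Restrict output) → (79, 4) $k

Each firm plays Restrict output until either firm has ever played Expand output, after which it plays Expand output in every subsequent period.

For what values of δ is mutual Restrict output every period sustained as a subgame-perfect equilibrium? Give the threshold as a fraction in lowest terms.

24/53

55/(1−δ) ≥ 79 + 26δ/(1−δ)
55 ≥ 79 − 53δ
δ ≥ 24/53.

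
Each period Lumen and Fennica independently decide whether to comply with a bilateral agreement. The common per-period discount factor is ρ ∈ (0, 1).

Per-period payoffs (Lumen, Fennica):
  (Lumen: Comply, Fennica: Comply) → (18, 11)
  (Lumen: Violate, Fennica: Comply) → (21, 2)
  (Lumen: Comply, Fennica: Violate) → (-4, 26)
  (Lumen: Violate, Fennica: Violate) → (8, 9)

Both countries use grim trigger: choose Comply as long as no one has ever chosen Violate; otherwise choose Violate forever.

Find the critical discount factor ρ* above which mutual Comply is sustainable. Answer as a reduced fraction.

Lumen's threshold: (21−18)/(21−8) = 3/13.
Fennica's threshold: (26−11)/(26−9) = 15/17.
3/13 < 15/17, so Fennica binds and ρ* = 15/17.

15/17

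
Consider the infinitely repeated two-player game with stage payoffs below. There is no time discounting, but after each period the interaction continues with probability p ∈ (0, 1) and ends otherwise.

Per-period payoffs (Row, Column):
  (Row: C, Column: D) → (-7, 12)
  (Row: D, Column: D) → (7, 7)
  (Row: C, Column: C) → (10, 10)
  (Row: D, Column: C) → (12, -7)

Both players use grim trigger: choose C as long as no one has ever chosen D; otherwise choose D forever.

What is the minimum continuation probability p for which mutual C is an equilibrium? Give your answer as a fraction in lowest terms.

2/5

With no time discounting, the continuation probability p plays the role of the discount factor.
Grim-trigger IC: 10/(1−p) ≥ 12 + 7p/(1−p) ⇒ p ≥ (12−10)/(12−7) = 2/5.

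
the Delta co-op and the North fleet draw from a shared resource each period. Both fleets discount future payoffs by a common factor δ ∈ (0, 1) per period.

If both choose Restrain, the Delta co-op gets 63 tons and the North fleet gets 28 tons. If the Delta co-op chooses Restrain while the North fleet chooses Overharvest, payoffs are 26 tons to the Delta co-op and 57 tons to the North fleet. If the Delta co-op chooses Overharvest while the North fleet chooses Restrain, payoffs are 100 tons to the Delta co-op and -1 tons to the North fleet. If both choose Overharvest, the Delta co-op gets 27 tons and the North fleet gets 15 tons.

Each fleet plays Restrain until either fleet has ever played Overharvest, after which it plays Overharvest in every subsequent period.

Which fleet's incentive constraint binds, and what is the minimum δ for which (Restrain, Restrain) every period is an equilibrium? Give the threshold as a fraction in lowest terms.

the Delta co-op: cooperation gives 63 each period; deviation gives 100 once then 27 forever.
  63/(1−δ) ≥ 100 + 27δ/(1−δ) ⇒ δ ≥ 37/73.
the North fleet: cooperation gives 28 each period; deviation gives 57 once then 15 forever.
  δ ≥ 29/42.
Both must hold, so the binding constraint is the North fleet's: δ ≥ 29/42.

the North fleet; δ ≥ 29/42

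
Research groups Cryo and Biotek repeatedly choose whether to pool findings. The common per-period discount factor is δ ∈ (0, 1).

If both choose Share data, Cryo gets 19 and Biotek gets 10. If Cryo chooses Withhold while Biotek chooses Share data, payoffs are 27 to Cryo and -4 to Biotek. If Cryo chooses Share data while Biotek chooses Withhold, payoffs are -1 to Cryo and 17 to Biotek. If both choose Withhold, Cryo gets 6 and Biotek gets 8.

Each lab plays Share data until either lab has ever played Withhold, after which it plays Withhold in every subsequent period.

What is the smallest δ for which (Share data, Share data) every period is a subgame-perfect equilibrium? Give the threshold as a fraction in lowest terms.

7/9

For Cryo: deviation gain 27−19 = 8, per-period punishment loss 19−6 = 13. IC gives δ ≥ 8/21.
For Biotek: gain 7, loss 2 per period, so δ ≥ 7/9.
The tighter constraint is Biotek's, so cooperation needs δ ≥ 7/9.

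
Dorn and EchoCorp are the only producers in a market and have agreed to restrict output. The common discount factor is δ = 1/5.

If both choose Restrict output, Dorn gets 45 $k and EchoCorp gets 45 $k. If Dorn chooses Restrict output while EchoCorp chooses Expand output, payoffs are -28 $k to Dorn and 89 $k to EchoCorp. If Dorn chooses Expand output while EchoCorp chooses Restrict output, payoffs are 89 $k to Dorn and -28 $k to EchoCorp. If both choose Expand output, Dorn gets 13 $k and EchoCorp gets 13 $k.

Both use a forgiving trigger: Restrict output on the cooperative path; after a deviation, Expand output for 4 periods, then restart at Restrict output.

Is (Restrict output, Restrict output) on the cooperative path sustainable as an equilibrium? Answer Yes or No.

No

IC: δ+…+δ^4 ≥ (89−45)/(45−13) = 11/8.
At δ = 1/5: partial sum = 0.2496 < 1.3750. Cooperation not sustainable.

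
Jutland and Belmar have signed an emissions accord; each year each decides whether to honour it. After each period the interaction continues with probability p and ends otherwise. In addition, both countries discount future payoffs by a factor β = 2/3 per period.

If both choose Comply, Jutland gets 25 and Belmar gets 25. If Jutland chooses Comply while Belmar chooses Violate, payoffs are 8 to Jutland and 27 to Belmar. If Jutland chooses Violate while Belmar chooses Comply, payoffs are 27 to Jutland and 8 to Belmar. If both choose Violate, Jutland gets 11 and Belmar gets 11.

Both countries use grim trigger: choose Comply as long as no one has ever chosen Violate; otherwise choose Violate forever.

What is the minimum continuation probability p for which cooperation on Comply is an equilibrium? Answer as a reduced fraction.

3/16

Expected continuation weight on next period's payoff is β·p = 2/3·p, which plays the role of the discount factor.
Cooperation requires 2/3·p ≥ (27−25)/(27−11) = 1/8, hence p ≥ 3/16.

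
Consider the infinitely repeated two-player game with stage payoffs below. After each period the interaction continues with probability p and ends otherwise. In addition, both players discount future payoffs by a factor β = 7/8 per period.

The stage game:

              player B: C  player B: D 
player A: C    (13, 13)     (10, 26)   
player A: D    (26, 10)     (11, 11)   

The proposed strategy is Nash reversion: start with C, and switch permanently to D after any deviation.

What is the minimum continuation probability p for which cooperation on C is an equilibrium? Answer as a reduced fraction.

With continuation probability p and discount β, the effective per-period discount factor is βp.
Grim-trigger IC: βp ≥ (26−13)/(26−11) = 13/15.
So p ≥ (13/15)/(7/8) = 104/105.

104/105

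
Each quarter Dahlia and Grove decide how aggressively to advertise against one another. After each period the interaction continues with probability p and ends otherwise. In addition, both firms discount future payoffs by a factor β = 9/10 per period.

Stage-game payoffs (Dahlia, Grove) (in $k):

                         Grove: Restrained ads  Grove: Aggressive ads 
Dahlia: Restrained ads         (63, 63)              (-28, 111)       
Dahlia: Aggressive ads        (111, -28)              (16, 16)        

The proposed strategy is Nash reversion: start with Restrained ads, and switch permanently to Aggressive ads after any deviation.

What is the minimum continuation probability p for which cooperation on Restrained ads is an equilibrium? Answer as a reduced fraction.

Expected continuation weight on next period's payoff is β·p = 9/10·p, which plays the role of the discount factor.
Cooperation requires 9/10·p ≥ (111−63)/(111−16) = 48/95, hence p ≥ 32/57.

32/57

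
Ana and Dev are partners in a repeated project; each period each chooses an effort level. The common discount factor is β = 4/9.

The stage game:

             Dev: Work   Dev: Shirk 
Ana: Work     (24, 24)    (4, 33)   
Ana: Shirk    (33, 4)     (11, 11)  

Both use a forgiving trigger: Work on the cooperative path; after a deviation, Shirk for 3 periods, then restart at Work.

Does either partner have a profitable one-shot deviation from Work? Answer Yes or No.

No

Comparing payoff streams over the 4 periods until play realigns: cooperate → 24(1+β+…+β^3); deviate → 33 + 11(β+…+β^3).
Cooperation is sustained iff (24−11)(β+…+β^3) ≥ 33−24.
β+…+β^3 = 4/9·(1−(4/9)^3)/(1−4/9) = 0.7298, and (33−24)/(24−11) = 0.6923.
0.7298 ≥ 0.6923, so cooperation is sustainable.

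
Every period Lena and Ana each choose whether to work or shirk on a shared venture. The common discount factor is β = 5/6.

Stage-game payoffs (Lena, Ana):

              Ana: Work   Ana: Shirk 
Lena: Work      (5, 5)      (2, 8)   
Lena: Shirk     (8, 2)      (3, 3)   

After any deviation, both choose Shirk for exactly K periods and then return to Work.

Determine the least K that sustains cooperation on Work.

No profitable deviation requires (5−3)(β+…+β^K) ≥ 8−5, i.e. β+…+β^K ≥ 3/2 ≈ 1.5000.
With β = 5/6, the partial sums are K=1: 0.8333, K=2: 1.5278.
K = 2 is the first length at which the sum reaches 1.5000.

2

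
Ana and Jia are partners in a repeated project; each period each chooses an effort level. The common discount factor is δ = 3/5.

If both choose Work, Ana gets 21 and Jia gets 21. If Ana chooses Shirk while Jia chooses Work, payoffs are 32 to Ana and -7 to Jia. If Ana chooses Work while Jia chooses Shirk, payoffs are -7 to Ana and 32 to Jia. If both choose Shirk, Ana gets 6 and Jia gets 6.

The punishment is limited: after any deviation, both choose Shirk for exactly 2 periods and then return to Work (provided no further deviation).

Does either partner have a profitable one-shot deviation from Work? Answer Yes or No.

No

Comparing payoff streams over the 3 periods until play realigns: cooperate → 21(1+δ+…+δ^2); deviate → 32 + 6(δ+…+δ^2).
Cooperation is sustained iff (21−6)(δ+…+δ^2) ≥ 32−21.
δ+…+δ^2 = 3/5·(1−(3/5)^2)/(1−3/5) = 0.9600, and (32−21)/(21−6) = 0.7333.
0.9600 ≥ 0.7333, so cooperation is sustainable.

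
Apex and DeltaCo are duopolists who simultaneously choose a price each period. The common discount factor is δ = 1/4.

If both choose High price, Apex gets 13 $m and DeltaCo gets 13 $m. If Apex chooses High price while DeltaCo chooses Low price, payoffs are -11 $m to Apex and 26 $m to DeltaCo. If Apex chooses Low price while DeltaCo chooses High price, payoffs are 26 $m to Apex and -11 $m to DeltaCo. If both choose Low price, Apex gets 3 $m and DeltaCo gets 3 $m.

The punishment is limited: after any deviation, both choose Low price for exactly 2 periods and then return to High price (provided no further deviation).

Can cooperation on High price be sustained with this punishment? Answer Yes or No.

No

IC: δ+…+δ^2 ≥ (26−13)/(13−3) = 13/10.
At δ = 1/4: partial sum = 0.3125 < 1.3000. Cooperation not sustainable.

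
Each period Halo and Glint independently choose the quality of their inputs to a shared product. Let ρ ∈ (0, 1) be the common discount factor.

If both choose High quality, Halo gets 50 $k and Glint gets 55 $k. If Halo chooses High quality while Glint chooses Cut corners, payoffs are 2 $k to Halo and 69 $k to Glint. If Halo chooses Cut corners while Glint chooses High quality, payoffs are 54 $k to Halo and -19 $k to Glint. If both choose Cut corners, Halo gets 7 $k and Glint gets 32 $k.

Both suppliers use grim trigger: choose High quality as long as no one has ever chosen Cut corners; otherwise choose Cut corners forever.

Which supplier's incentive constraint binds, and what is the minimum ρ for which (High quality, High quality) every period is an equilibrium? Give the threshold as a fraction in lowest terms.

Glint; ρ ≥ 14/37

Halo: cooperation gives 50 each period; deviation gives 54 once then 7 forever.
  50/(1−ρ) ≥ 54 + 7ρ/(1−ρ) ⇒ ρ ≥ 4/47.
Glint: cooperation gives 55 each period; deviation gives 69 once then 32 forever.
  ρ ≥ 14/37.
Both must hold, so the binding constraint is Glint's: ρ ≥ 14/37.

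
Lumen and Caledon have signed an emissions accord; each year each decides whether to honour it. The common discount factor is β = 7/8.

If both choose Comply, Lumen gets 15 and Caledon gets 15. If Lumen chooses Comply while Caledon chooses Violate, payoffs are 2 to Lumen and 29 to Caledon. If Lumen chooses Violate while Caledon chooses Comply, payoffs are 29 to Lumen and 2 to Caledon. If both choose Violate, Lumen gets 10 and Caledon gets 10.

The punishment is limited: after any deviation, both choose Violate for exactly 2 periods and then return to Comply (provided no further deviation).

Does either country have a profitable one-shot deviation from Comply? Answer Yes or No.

Comparing payoff streams over the 3 periods until play realigns: cooperate → 15(1+β+…+β^2); deviate → 29 + 10(β+…+β^2).
Cooperation is sustained iff (15−10)(β+…+β^2) ≥ 29−15.
β+…+β^2 = 7/8·(1−(7/8)^2)/(1−7/8) = 1.6406, and (29−15)/(15−10) = 2.8000.
1.6406 < 2.8000, so cooperation is not sustainable.

Yes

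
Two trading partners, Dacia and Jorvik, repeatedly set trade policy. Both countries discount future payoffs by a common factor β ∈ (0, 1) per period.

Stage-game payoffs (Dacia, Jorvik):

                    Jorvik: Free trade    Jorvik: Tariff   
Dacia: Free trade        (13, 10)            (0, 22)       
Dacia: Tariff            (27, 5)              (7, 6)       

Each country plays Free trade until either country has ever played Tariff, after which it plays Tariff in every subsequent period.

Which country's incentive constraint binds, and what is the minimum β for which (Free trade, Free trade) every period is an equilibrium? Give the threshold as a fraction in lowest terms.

Jorvik; β ≥ 3/4

Dacia: cooperation gives 13 each period; deviation gives 27 once then 7 forever.
  13/(1−β) ≥ 27 + 7β/(1−β) ⇒ β ≥ 14/20 = 7/10.
Jorvik: cooperation gives 10 each period; deviation gives 22 once then 6 forever.
  β ≥ 12/16 = 3/4.
Both must hold, so the binding constraint is Jorvik's: β ≥ 3/4.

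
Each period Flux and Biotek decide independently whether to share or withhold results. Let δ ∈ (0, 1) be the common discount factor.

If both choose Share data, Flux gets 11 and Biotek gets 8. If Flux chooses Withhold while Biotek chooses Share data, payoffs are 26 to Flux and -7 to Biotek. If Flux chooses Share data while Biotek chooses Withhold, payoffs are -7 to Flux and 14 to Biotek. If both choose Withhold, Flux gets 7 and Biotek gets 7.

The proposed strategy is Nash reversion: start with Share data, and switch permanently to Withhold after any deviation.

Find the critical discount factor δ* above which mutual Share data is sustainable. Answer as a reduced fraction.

6/7

For Flux: deviation gain 26−11 = 15, per-period punishment loss 11−7 = 4. IC gives δ ≥ 15/19.
For Biotek: gain 6, loss 1 per period, so δ ≥ 6/7.
The tighter constraint is Biotek's, so cooperation needs δ ≥ 6/7.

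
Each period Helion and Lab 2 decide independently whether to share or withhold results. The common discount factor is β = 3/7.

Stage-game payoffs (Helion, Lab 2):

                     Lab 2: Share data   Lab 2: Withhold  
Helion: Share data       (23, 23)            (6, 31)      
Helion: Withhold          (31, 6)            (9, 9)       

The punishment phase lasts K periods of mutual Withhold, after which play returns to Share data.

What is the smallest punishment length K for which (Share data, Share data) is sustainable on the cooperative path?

2

Need Σ_{k=1}^{K} β^k ≥ (31−23)/(23−9) = 0.5714 at β = 3/7.
At K = 1 the sum is 0.4286 < 0.5714; at K = 2 it is 0.6122 ≥ 0.5714.
So the minimum punishment length is K = 2.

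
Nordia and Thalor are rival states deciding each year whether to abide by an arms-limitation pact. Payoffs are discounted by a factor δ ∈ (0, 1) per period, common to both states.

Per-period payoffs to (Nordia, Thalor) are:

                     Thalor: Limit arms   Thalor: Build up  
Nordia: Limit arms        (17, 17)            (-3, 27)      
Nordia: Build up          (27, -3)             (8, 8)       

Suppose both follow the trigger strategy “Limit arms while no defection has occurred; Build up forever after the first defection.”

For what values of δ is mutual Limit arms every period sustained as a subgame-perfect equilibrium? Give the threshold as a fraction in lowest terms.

Under grim trigger the critical discount factor is (T−C)/(T−P) with T = 27, C = 17, P = 8.
δ* = (27−17)/(27−8) = 10/19.

10/19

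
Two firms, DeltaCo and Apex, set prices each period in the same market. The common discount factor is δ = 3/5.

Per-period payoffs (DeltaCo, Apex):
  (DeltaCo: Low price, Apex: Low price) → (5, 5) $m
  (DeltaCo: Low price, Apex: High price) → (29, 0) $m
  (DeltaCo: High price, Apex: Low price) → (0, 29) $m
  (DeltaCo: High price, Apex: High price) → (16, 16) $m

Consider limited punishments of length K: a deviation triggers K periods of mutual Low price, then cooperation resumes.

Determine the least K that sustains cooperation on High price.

4

IC: δ(1−δ^K)/(1−δ) ≥ (29−16)/(16−5) = 13/11.
With δ = 3/5: need 1 − δ^K ≥ 13/11·(1−3/5)/(3/5), i.e. δ^K ≤ 0.2121.
Since (3/5)^3 = 0.2160 and (3/5)^4 = 0.1296, the smallest such K is 4.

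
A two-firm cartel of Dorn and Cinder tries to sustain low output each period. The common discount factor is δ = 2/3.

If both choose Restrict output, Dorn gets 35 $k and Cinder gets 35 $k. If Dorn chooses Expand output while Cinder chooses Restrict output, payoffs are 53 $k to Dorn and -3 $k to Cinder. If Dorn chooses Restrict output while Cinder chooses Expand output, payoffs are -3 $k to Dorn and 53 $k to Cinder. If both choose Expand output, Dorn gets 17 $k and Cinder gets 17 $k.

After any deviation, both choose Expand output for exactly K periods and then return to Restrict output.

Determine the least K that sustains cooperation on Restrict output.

IC: δ(1−δ^K)/(1−δ) ≥ (53−35)/(35−17) = 1.
With δ = 2/3: need 1 − δ^K ≥ 1·(1−2/3)/(2/3), i.e. δ^K ≤ 0.5000.
Since (2/3)^1 = 0.6667 and (2/3)^2 = 0.4444, the smallest such K is 2.

2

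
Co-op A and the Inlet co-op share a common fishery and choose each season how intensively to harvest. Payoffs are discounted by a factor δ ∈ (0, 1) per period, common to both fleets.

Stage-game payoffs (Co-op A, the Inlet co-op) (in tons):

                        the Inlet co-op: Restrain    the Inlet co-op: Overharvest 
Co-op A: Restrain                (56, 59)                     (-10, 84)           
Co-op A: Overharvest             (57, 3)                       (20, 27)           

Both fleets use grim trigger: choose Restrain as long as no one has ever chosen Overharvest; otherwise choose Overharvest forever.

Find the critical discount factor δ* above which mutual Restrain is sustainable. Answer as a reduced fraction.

25/57

Co-op A: cooperation gives 56 each period; deviation gives 57 once then 20 forever.
  56/(1−δ) ≥ 57 + 20δ/(1−δ) ⇒ δ ≥ 1/37.
the Inlet co-op: cooperation gives 59 each period; deviation gives 84 once then 27 forever.
  δ ≥ 25/57.
Both must hold, so the binding constraint is the Inlet co-op's: δ ≥ 25/57.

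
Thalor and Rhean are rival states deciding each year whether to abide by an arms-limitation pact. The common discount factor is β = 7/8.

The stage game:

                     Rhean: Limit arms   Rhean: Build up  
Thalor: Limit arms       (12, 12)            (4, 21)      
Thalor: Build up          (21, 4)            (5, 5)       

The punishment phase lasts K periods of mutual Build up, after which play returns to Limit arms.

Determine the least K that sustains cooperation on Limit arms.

2

Need Σ_{k=1}^{K} β^k ≥ (21−12)/(12−5) = 1.2857 at β = 7/8.
At K = 1 the sum is 0.8750 < 1.2857; at K = 2 it is 1.6406 ≥ 1.2857.
So the minimum punishment length is K = 2.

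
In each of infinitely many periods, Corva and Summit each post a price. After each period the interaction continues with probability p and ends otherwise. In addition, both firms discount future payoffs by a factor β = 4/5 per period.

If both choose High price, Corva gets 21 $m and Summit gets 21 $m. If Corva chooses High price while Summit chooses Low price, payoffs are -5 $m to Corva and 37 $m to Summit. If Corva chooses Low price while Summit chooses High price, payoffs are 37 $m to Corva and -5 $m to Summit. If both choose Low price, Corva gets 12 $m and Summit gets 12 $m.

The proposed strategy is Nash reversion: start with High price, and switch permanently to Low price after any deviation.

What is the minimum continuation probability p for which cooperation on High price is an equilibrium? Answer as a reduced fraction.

Expected continuation weight on next period's payoff is β·p = 4/5·p, which plays the role of the discount factor.
Cooperation requires 4/5·p ≥ (37−21)/(37−12) = 16/25, hence p ≥ 4/5.

4/5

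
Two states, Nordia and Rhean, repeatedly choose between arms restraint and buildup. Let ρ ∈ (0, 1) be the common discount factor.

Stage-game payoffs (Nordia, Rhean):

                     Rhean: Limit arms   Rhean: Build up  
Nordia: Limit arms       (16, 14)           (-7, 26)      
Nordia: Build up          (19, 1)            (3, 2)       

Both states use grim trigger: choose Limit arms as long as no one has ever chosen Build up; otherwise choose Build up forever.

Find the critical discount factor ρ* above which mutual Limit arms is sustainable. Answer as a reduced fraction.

1/2

For Nordia: deviation gain 19−16 = 3, per-period punishment loss 16−3 = 13. IC gives ρ ≥ 3/16.
For Rhean: gain 12, loss 12 per period, so ρ ≥ 12/24 = 1/2.
The tighter constraint is Rhean's, so cooperation needs ρ ≥ 1/2.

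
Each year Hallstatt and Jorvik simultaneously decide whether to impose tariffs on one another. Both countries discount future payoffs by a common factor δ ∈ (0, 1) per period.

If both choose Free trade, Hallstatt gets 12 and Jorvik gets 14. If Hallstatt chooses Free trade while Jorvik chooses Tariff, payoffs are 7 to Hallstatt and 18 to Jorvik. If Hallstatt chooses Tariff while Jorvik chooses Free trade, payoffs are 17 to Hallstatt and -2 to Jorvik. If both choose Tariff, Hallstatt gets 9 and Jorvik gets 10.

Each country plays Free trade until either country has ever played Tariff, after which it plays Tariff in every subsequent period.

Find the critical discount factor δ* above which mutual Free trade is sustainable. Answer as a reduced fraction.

5/8

Hallstatt: cooperation gives 12 each period; deviation gives 17 once then 9 forever.
  12/(1−δ) ≥ 17 + 9δ/(1−δ) ⇒ δ ≥ 5/8.
Jorvik: cooperation gives 14 each period; deviation gives 18 once then 10 forever.
  δ ≥ 4/8 = 1/2.
Both must hold, so the binding constraint is Hallstatt's: δ ≥ 5/8.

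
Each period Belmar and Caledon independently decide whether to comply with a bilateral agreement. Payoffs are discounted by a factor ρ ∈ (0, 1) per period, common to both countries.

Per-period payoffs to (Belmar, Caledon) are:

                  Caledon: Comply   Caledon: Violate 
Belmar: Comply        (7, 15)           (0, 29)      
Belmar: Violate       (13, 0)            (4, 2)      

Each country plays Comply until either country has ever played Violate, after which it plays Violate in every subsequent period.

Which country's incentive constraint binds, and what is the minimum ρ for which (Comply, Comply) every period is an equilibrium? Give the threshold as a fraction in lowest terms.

For Belmar: deviation gain 13−7 = 6, per-period punishment loss 7−4 = 3. IC gives ρ ≥ 6/9 = 2/3.
For Caledon: gain 14, loss 13 per period, so ρ ≥ 14/27.
The tighter constraint is Belmar's, so cooperation needs ρ ≥ 2/3.

Belmar; ρ ≥ 2/3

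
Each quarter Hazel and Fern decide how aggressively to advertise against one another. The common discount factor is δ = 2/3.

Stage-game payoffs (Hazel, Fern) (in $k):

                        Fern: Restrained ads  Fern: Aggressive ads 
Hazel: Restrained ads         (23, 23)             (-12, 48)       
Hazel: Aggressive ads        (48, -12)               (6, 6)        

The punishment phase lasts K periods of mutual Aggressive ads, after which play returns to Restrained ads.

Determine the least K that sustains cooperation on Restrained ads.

4

Need Σ_{k=1}^{K} δ^k ≥ (48−23)/(23−6) = 1.4706 at δ = 2/3.
At K = 3 the sum is 1.4074 < 1.4706; at K = 4 it is 1.6049 ≥ 1.4706.
So the minimum punishment length is K = 4.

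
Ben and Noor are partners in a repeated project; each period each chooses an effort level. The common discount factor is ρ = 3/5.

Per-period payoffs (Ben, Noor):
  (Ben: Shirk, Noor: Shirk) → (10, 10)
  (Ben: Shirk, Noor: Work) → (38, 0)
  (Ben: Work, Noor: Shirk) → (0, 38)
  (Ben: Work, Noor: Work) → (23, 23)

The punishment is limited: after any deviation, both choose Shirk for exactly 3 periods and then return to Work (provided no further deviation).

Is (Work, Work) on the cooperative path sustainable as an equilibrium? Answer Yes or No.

Yes

A one-shot deviation gives 38 now, then 10 for 3 periods, then back to 23.
Gain from deviating: (38−23) today; loss: (23−10) in each of the next 3 periods.
No-deviation condition: (23−10)(ρ+…+ρ^3) ≥ 38−23, i.e. ρ+…+ρ^3 ≥ 15/13.
At ρ = 3/5: ρ+…+ρ^3 = 1.1760 ≥ 1.1538.
So cooperation is sustainable.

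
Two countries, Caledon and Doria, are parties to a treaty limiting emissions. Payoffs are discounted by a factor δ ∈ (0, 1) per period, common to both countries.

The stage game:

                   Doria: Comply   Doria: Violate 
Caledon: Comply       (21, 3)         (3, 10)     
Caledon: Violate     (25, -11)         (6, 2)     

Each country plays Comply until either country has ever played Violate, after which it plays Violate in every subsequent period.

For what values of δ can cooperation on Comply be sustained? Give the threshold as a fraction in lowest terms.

Caledon's threshold: (25−21)/(25−6) = 4/19.
Doria's threshold: (10−3)/(10−2) = 7/8.
4/19 < 7/8, so Doria binds and δ* = 7/8.

7/8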